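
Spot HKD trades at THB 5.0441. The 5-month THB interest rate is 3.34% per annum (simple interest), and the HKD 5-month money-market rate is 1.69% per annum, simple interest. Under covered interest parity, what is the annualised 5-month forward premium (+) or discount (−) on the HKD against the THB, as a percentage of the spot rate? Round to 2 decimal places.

+1.64%

T = 5/12 years.
F = S · g_THB/g_HKD = 5.0441 × 1.0139167/1.0070417 = 5.0785357.
(F − S)/S ÷ T = (5.0785357 − 5.0441)/5.0441/(5/12) = 0.016385 → 1.64%.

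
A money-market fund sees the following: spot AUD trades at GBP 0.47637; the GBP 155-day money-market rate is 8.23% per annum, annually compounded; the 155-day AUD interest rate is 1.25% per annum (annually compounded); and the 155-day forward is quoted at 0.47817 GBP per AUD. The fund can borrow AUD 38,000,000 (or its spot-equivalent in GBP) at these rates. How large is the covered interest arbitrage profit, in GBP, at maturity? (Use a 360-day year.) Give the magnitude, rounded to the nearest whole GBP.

T = 155/360 years.
Route A — deposit AUD, sell forward: 38,000,000 × 1.0053629142 × 0.47817 = GBP 18,267,906.62.
Route B — convert at spot, deposit GBP: 38,000,000 × 0.47637 × 1.0346383576 = GBP 18,729,085.63.
The quoted forward undervalues AUD, so borrow AUD, convert to GBP at spot, deposit the GBP at 8.23%, and buy AUD forward at 0.47817 to cover the loan.
Arbitrage profit = |18,267,906.62 − 18,729,085.63| = GBP 461,179.

GBP 461,179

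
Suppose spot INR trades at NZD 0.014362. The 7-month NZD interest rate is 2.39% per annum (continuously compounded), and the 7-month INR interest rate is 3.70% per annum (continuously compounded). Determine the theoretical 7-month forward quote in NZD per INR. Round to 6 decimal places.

0.014253

T = 7/12 years.
NZD accumulates by e^(0.0239×7/12) = 1.0140393.
INR accumulates by e^(0.0370×7/12) = 1.0218179.
CIP: F = S · (grow NZD)/(grow INR) = 0.014362 × 1.0140393/1.0218179 = 0.01425267 NZD per INR.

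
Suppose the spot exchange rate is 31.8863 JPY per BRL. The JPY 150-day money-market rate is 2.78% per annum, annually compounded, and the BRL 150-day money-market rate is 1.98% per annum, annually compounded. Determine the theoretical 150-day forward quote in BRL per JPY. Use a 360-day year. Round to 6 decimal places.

T = 150/360 years.
Growth of 1 JPY over T: (1 + 0.0278)^(150/360) = 1.0114908.
BRL accumulates by (1 + 0.0198)^(150/360) = 1.0082028.
So F = 31.8863 × 1.0114908 / 1.0082028 = 31.99029 (JPY/BRL).
Invert for BRL per JPY: 1 / 31.99029 = 0.031259.

0.031259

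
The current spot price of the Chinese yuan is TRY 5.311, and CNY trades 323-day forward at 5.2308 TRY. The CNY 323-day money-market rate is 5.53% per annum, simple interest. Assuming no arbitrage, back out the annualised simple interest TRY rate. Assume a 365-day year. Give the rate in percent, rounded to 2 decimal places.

T = 323/365 years.
By CIP, F/S equals the TRY-to-CNY growth ratio: 5.2308/5.311 = 0.9848993.
The CNY side grows by 1 + 0.0553×323/365 = 1.0489367.
Hence g_TRY = 1.033097.
(1.033097 − 1)/T = 0.037401, i.e. 3.74%.

3.74%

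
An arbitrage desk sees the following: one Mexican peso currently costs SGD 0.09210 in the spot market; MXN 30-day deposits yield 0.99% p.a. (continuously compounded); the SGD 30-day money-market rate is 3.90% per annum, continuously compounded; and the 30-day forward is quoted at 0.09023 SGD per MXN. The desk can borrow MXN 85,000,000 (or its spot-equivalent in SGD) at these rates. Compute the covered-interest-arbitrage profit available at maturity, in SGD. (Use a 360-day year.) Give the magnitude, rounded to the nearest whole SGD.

T = 30/360 years.
Route A — deposit MXN, sell forward: 85,000,000 × 1.00082534 × 0.09023 = SGD 7,675,879.99.
Route B — convert at spot, deposit SGD: 85,000,000 × 0.09210 × 1.003255287 = SGD 7,853,984.01.
The quoted forward undervalues MXN, so borrow MXN, convert to SGD at spot, deposit the SGD at 3.90%, and buy MXN forward at 0.09023 to cover the loan.
Arbitrage profit = |7,675,879.99 − 7,853,984.01| = SGD 178,104.

SGD 178,104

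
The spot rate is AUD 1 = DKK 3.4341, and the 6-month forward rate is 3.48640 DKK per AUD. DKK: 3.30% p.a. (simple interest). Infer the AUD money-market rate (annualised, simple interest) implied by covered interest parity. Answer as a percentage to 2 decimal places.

0.25%

T = 6/12 years.
F/S = 3.4864/3.4341 = 1.0152296 = (growth of DKK) / (growth of AUD).
DKK growth factor: 1 + 0.0330×6/12 = 1.016500.
So the AUD growth factor = 1.0012513.
r = (1.0012513 − 1)/(6/12) = 0.002503 → 0.25%.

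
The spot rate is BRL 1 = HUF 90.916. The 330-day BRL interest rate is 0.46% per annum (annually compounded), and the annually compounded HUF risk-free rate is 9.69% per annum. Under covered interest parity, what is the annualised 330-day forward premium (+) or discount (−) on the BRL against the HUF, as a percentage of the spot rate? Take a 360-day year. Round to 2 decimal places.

+9.15%

T = 330/360 years.
F = S · g_HUF/g_BRL = 90.916 × 1.0884783/1.0042159 = 98.544639.
(F − S)/S ÷ T = (98.544639 − 90.916)/90.916/(330/360) = 0.091537 → 9.15%.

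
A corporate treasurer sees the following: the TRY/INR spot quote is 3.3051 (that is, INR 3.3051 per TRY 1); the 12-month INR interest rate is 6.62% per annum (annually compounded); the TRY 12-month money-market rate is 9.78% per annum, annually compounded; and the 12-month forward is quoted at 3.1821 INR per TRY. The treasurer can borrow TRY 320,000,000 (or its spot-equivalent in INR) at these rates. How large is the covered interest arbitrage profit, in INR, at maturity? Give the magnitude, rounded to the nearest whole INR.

T = 1 year.
Route A — deposit TRY, sell forward: 320,000,000 × 1.097800 × 3.1821 = INR 1,117,859,001.60.
Route B — convert at spot, deposit INR: 320,000,000 × 3.3051 × 1.066200 = INR 1,127,647,238.40.
The quoted forward undervalues TRY, so borrow TRY, convert to INR at spot, deposit the INR at 6.62%, and buy TRY forward at 3.1821 to cover the loan.
The gap between the two covered legs is INR 9,788,237.

INR 9,788,237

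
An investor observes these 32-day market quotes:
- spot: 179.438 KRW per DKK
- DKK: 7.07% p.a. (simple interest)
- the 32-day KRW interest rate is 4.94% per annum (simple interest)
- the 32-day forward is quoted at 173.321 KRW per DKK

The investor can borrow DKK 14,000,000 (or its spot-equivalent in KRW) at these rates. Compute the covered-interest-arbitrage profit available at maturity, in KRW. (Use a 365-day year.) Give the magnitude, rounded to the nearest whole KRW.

T = 32/365 years.
Route A — deposit DKK, sell forward: 14,000,000 × 1.006198356164 × 173.321 = KRW 2,441,534,274.04.
Route B — convert at spot, deposit KRW: 14,000,000 × 179.438 × 1.004330958904 = KRW 2,523,011,940.45.
The quoted forward undervalues DKK, so borrow DKK, convert to KRW at spot, deposit the KRW at 4.94%, and buy DKK forward at 173.321 to cover the loan.
Profit = 2,523,011,940.45 − 2,441,534,274.04 = KRW 81,477,666.

KRW 81,477,666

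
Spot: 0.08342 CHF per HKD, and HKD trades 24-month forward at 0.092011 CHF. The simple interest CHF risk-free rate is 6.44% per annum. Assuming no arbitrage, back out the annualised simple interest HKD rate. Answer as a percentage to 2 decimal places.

1.17%

T = 2 years.
CIP gives F = S · g_CHF/g_HKD, so g_CHF/g_HKD = 0.092011/0.08342 = 1.1029849.
CHF growth factor: 1 + 0.0644×2 = 1.128800.
Hence g_HKD = 1.0234048.
(1.0234048 − 1)/T = 0.011702, i.e. 1.17%.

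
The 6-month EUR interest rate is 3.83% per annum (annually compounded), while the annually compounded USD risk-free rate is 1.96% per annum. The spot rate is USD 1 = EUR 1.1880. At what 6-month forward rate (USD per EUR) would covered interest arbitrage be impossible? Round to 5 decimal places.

0.83414

T = 6/12 years.
EUR accumulates by (1 + 0.0383)^(6/12) = 1.0189701.
USD accumulates by (1 + 0.0196)^(6/12) = 1.0097524.
So F = 1.188 × 1.0189701 / 1.0097524 = 1.198845 (EUR/USD).
Quoted the other way: 1/1.198845 = 0.83414 USD per EUR.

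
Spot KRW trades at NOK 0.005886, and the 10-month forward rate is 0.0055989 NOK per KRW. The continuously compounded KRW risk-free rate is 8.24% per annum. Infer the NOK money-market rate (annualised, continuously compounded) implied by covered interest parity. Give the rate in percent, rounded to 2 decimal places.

T = 10/12 years.
By CIP, F/S equals the NOK-to-KRW growth ratio: 0.0055989/0.005886 = 0.9512232.
The KRW side grows by e^(0.0824×10/12) = 1.0710791.
So the NOK growth factor = 1.0188353.
Take logs: ln 1.0188353 / (10/12) = 0.022392, so 2.24%.

2.24%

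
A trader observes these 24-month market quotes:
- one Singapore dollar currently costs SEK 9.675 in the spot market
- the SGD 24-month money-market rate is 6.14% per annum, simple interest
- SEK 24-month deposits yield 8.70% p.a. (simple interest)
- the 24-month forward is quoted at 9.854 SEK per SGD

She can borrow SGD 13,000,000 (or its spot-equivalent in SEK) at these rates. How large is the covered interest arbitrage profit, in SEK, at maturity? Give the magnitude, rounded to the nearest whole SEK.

SEK 3,826,924

T = 2 years.
Keep in SGD, deliver into the forward: 13,000,000·1.122800·9.854 = SEK 143,832,925.60.
Swap to SEK now, deposit: 13,000,000·9.675·1.174000 = SEK 147,659,850.00.
The quoted forward undervalues SGD, so borrow SGD, convert to SEK at spot, deposit the SEK at 8.70%, and buy SGD forward at 9.854 to cover the loan.
The gap between the two covered legs is SEK 3,826,924.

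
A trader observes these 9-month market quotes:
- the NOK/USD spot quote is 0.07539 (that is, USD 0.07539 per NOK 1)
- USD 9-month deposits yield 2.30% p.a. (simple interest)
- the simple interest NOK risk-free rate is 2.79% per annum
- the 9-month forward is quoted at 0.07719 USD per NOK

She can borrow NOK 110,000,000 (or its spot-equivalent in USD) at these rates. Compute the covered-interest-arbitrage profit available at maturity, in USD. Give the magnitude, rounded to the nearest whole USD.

T = 9/12 years.
Keep in NOK, deliver into the forward: 110,000,000·1.020925·0.07719 = USD 8,668,572.08.
Swap to USD now, deposit: 110,000,000·0.07539·1.017250 = USD 8,435,952.53.
The quoted forward overvalues NOK, so borrow USD, buy NOK at spot, deposit the NOK at 2.79%, and sell the proceeds forward at 0.07719.
Arbitrage profit = |8,668,572.08 − 8,435,952.53| = USD 232,620.

USD 232,620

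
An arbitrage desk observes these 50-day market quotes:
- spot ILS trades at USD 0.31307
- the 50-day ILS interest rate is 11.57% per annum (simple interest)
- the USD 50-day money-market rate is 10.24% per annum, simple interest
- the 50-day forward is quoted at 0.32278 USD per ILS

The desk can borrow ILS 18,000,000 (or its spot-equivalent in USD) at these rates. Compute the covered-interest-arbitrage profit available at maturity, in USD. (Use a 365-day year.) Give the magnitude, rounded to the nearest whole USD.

USD 187,817

T = 50/365 years.
Route A — deposit ILS, sell forward: 18,000,000 × 1.015849315 × 0.32278 = USD 5,902,125.15.
Route B — convert at spot, deposit USD: 18,000,000 × 0.31307 × 1.014027397 = USD 5,714,308.03.
The quoted forward overvalues ILS, so borrow USD, buy ILS at spot, deposit the ILS at 11.57%, and sell the proceeds forward at 0.32278.
Arbitrage profit = |5,902,125.15 − 5,714,308.03| = USD 187,817.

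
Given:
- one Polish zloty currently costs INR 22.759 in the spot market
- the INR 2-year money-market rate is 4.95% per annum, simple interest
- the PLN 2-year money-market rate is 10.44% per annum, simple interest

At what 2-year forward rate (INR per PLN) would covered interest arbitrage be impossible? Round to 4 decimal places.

20.6917

T = 2 years.
INR growth factor: 1 + 0.0495×2 = 1.099000.
PLN growth factor: 1 + 0.1044×2 = 1.208800.
CIP: F = S · (grow INR)/(grow PLN) = 22.759 × 1.099000/1.208800 = 20.691712 INR per PLN.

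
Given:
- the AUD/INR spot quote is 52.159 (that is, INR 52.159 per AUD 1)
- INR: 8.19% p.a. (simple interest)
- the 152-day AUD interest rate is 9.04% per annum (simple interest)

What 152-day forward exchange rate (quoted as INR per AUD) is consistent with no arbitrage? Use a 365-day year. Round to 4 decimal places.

51.9811

T = 152/365 years.
Growth of 1 INR over T: 1 + 0.0819×152/365 = 1.0341063.
Growth of 1 AUD over T: 1 + 0.0904×152/365 = 1.03764603.
Forward (INR per AUD) = 52.159 × 1.0341063 / 1.03764603 = 51.981070.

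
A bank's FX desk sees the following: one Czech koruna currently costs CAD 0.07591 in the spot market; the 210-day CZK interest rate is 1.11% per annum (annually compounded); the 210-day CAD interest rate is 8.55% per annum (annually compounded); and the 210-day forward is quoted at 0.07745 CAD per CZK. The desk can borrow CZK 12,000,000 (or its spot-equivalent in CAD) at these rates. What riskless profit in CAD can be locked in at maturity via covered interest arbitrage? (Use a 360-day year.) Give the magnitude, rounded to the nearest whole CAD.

CAD 20,170

T = 210/360 years.
Keep in CZK, deliver into the forward: 12,000,000·1.0064601·0.07745 = CAD 935,404.02.
Swap to CAD now, deposit: 12,000,000·0.07591·1.04902072 = CAD 955,573.95.
The quoted forward undervalues CZK, so borrow CZK, convert to CAD at spot, deposit the CAD at 8.55%, and buy CZK forward at 0.07745 to cover the loan.
Profit = 955,573.95 − 935,404.02 = CAD 20,170.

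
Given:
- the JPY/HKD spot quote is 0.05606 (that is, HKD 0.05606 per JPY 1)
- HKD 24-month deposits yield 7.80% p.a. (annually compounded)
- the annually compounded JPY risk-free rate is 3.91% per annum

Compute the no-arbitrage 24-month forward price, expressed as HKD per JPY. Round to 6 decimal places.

0.060336

T = 2 years.
Growth of 1 HKD over T: (1 + 0.0780)^2 = 1.162084.
JPY accumulates by (1 + 0.0391)^2 = 1.0797288.
CIP: F = S · (grow HKD)/(grow JPY) = 0.05606 × 1.162084/1.0797288 = 0.06033592 HKD per JPY.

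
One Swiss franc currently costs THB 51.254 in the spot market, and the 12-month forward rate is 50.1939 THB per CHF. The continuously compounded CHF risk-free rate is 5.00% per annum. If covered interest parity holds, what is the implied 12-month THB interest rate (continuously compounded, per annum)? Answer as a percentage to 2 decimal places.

T = 1 year.
CIP gives F = S · g_THB/g_CHF, so g_THB/g_CHF = 50.1939/51.254 = 0.9793167.
The CHF side grows by e^(0.0500×1) = 1.0512711.
So the THB growth factor = 1.0295273.
Take logs: ln 1.0295273 / 1 = 0.029100, so 2.91%.

2.91%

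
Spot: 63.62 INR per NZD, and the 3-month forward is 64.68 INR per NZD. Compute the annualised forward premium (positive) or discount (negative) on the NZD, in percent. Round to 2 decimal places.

T = 3/12 years.
(F − S)/S = (64.68 − 63.62)/63.62 = 0.0166614.
Per annum: 0.0166614 / (3/12) = 0.066646 = 6.66%.

+6.66%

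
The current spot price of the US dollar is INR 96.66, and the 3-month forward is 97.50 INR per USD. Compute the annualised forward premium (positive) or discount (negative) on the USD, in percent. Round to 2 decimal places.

T = 3/12 years.
USD trades forward at +0.86903% vs spot over the period.
×(1/T) gives 3.48% p.a.

+3.48%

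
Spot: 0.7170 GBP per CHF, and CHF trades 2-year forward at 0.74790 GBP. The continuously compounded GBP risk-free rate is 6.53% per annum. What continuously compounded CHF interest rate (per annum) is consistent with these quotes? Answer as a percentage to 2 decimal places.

4.42%

T = 2 years.
By CIP, F/S equals the GBP-to-CHF growth ratio: 0.7479/0.717 = 1.0430962.
GBP growth factor: e^(0.0653×2) = 1.1395119.
That pins the CHF growth at 1.0924322.
r = ln(1.0924322)/2 = 0.044203 → 4.42%.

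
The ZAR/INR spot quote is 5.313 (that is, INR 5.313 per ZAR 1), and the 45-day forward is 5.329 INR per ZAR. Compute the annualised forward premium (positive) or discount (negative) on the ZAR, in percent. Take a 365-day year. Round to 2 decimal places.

+2.44%

T = 45/365 years.
ZAR trades forward at +0.30115% vs spot over the period.
Annualise by dividing by T: 0.0030115 / (45/365) = 0.024427 → 2.44%.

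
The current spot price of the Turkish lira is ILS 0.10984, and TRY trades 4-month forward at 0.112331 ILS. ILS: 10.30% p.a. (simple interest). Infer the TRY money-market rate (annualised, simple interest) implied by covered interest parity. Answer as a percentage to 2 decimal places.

3.42%

T = 4/12 years.
F/S = 0.112331/0.10984 = 1.0226784 = (growth of ILS) / (growth of TRY).
ILS growth factor: 1 + 0.1030×4/12 = 1.0343333.
Hence g_TRY = 1.0113964.
(1.0113964 − 1)/T = 0.034189, i.e. 3.42%.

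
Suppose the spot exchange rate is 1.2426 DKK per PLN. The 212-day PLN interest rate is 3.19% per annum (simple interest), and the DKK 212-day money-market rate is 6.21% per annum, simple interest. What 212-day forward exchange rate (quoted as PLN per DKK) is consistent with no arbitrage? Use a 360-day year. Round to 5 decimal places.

0.79096

T = 212/360 years.
DKK accumulates by 1 + 0.0621×212/360 = 1.036570.
Growth of 1 PLN over T: 1 + 0.0319×212/360 = 1.0187856.
So F = 1.2426 × 1.036570 / 1.0187856 = 1.264291 (DKK/PLN).
Invert for PLN per DKK: 1 / 1.264291 = 0.79096.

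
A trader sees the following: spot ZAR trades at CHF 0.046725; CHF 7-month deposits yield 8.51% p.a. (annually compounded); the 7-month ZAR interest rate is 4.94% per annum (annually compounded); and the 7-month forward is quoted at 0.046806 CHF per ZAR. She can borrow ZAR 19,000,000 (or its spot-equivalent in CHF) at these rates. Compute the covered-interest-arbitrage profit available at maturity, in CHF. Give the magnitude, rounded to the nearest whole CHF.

T = 7/12 years.
Invest the ZAR and cover forward: 19,000,000 × 1.02852681 × 0.046806 = CHF 914,683.29.
Convert at spot and invest in CHF: 19,000,000 × 0.046725 × 1.04879521 = CHF 931,094.17.
The quoted forward undervalues ZAR, so borrow ZAR, convert to CHF at spot, deposit the CHF at 8.51%, and buy ZAR forward at 0.046806 to cover the loan.
The gap between the two covered legs is CHF 16,411.

CHF 16,411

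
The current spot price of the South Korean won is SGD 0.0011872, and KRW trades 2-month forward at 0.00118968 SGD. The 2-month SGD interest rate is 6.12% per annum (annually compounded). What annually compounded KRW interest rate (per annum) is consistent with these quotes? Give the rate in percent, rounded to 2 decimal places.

4.80%

T = 2/12 years.
F/S = 0.00118968/0.0011872 = 1.0020889 = (growth of SGD) / (growth of KRW).
SGD growth factor: (1 + 0.0612)^(2/12) = 1.0099492.
Hence g_KRW = 1.0078439.
r = 1.0078439^(12/2) − 1 = 0.047996 → 4.80%.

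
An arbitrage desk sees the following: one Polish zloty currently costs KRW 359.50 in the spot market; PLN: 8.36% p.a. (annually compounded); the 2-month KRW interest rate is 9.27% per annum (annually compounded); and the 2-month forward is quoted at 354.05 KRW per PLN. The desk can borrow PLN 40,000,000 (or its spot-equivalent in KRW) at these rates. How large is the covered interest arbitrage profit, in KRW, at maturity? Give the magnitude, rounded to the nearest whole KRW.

KRW 241,263,939

T = 2/12 years.
Invest the PLN and cover forward: 40,000,000 × 1.013471404462 × 354.05 = KRW 14,352,782,029.99.
Convert at spot and invest in KRW: 40,000,000 × 359.50 × 1.014884977013 = KRW 14,594,045,969.45.
The quoted forward undervalues PLN, so borrow PLN, convert to KRW at spot, deposit the KRW at 9.27%, and buy PLN forward at 354.05 to cover the loan.
Profit = 14,594,045,969.45 − 14,352,782,029.99 = KRW 241,263,939.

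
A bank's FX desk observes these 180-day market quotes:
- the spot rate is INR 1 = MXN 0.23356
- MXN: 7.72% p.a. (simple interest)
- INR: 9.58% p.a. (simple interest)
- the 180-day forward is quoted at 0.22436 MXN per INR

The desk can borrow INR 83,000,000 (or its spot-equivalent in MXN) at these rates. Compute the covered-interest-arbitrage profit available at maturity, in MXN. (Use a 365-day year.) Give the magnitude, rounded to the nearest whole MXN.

T = 180/365 years.
Route A — deposit INR, sell forward: 83,000,000 × 1.0472438356 × 0.22436 = MXN 19,501,649.04.
Route B — convert at spot, deposit MXN: 83,000,000 × 0.23356 × 1.0380712329 = MXN 20,123,509.12.
The quoted forward undervalues INR, so borrow INR, convert to MXN at spot, deposit the MXN at 7.72%, and buy INR forward at 0.22436 to cover the loan.
Profit = 20,123,509.12 − 19,501,649.04 = MXN 621,860.

MXN 621,860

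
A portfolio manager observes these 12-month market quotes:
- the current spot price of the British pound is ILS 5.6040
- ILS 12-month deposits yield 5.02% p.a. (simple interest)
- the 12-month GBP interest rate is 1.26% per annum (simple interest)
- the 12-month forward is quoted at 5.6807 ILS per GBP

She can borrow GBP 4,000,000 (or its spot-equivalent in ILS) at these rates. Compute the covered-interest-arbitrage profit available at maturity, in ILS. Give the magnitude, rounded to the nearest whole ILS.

ILS 532,176

T = 1 year.
Keep in GBP, deliver into the forward: 4,000,000·1.012600·5.6807 = ILS 23,009,107.28.
Swap to ILS now, deposit: 4,000,000·5.6040·1.050200 = ILS 23,541,283.20.
The quoted forward undervalues GBP, so borrow GBP, convert to ILS at spot, deposit the ILS at 5.02%, and buy GBP forward at 5.6807 to cover the loan.
The gap between the two covered legs is ILS 532,176.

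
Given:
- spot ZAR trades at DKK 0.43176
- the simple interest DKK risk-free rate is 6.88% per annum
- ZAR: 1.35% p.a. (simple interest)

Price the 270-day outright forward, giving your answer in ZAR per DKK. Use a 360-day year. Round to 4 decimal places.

T = 270/360 years.
DKK growth factor: 1 + 0.0688×270/360 = 1.051600.
ZAR growth factor: 1 + 0.0135×270/360 = 1.010125.
So F = 0.43176 × 1.051600 / 1.010125 = 0.4494878 (DKK/ZAR).
Invert for ZAR per DKK: 1 / 0.4494878 = 2.2248.

2.2248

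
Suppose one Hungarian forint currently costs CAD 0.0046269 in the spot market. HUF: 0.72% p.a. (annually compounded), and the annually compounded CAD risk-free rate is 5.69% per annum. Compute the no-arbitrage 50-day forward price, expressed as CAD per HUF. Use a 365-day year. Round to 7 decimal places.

0.0046575

T = 50/365 years.
CAD growth factor: (1 + 0.0569)^(50/365) = 1.0076096.
HUF accumulates by (1 + 0.0072)^(50/365) = 1.0009833.
CIP: F = S · (grow CAD)/(grow HUF) = 0.0046269 × 1.0076096/1.0009833 = 0.004657529 CAD per HUF.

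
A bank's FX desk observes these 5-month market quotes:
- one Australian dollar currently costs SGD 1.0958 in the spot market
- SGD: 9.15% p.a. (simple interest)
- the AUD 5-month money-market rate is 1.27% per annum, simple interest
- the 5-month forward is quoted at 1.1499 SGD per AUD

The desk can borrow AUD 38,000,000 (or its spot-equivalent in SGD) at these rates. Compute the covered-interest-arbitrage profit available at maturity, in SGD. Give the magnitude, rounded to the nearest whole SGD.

T = 5/12 years.
Keep in AUD, deliver into the forward: 38,000,000·1.0052916667·1.1499 = SGD 43,927,425.73.
Swap to SGD now, deposit: 38,000,000·1.0958·1.038125 = SGD 43,227,940.25.
The quoted forward overvalues AUD, so borrow SGD, buy AUD at spot, deposit the AUD at 1.27%, and sell the proceeds forward at 1.1499.
The gap between the two covered legs is SGD 699,485.

SGD 699,485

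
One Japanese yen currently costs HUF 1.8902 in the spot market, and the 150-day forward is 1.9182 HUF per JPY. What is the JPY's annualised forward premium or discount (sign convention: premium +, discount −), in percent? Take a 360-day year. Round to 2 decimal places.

+3.56%

T = 150/360 years.
JPY trades forward at +1.48132% vs spot over the period.
×(1/T) gives 3.56% p.a.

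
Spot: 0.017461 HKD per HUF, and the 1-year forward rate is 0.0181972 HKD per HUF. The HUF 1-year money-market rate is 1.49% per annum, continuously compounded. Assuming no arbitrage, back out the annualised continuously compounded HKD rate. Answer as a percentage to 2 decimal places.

5.62%

T = 1 year.
By CIP, F/S equals the HKD-to-HUF growth ratio: 0.0181972/0.017461 = 1.0421625.
The HUF side grows by e^(0.0149×1) = 1.0150116.
Hence g_HKD = 1.057807.
r = ln(1.057807)/1 = 0.056198 → 5.62%.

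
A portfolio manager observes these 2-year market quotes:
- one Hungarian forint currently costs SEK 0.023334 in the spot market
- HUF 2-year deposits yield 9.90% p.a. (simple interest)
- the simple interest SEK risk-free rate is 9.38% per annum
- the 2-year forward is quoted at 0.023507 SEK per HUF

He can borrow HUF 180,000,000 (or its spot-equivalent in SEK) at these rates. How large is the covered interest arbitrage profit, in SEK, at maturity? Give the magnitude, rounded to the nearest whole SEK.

SEK 80,987

T = 2 years.
Invest the HUF and cover forward: 180,000,000 × 1.198000 × 0.023507 = SEK 5,069,049.48.
Convert at spot and invest in SEK: 180,000,000 × 0.023334 × 1.187600 = SEK 4,988,062.51.
The quoted forward overvalues HUF, so borrow SEK, buy HUF at spot, deposit the HUF at 9.90%, and sell the proceeds forward at 0.023507.
Profit = 5,069,049.48 − 4,988,062.51 = SEK 80,987.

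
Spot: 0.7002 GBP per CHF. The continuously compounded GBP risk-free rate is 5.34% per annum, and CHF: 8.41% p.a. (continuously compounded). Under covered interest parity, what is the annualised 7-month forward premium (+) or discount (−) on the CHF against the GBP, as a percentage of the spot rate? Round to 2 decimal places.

-3.04%

T = 7/12 years.
F = S · g_GBP/g_CHF = 0.7002 × 1.0316402/1.0502816 = 0.6877722.
Annualised premium = (F − S)/S × (1/T) = (0.6877722 − 0.7002)/0.7002 ÷ (7/12) = -3.04%.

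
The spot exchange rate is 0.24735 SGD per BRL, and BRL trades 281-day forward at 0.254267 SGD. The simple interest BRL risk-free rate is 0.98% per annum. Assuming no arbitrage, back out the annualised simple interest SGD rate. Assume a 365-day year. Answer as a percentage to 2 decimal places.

4.64%

T = 281/365 years.
By CIP, F/S equals the SGD-to-BRL growth ratio: 0.254267/0.24735 = 1.0279644.
The BRL side grows by 1 + 0.0098×281/365 = 1.0075447.
Hence g_SGD = 1.0357201.
r = (1.0357201 − 1)/(281/365) = 0.046398 → 4.64%.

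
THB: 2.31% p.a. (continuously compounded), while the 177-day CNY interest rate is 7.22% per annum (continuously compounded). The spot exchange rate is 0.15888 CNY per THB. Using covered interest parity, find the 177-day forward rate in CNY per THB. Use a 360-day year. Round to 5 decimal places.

0.16276

T = 177/360 years.
CNY growth factor: e^(0.0722×177/360) = 1.0361359.
Growth of 1 THB over T: e^(0.0231×177/360) = 1.0114222.
CIP: F = S · (grow CNY)/(grow THB) = 0.15888 × 1.0361359/1.0114222 = 0.1627622 CNY per THB.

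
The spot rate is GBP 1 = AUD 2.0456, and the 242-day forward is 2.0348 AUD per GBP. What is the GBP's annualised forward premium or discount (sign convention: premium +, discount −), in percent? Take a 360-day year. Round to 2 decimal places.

-0.79%

T = 242/360 years.
Period premium: (2.0348 − 2.0456)/2.0456 = -0.0052796.
Per annum: -0.0052796 / (242/360) = -0.007854 = -0.79%.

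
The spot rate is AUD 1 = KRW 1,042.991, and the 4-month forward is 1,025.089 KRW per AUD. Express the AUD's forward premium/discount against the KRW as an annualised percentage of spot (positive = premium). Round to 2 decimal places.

-5.15%

T = 4/12 years.
Period premium: (1025.089 − 1042.991)/1042.991 = -0.0171641.
Per annum: -0.0171641 / (4/12) = -0.051492 = -5.15%.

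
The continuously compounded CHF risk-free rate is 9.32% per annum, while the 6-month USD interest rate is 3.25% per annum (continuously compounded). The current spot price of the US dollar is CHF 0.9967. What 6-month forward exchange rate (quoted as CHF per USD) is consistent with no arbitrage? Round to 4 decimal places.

1.0274

T = 6/12 years.
CHF accumulates by e^(0.0932×6/12) = 1.0477028.
USD growth factor: e^(0.0325×6/12) = 1.0163827.
CIP: F = S · (grow CHF)/(grow USD) = 0.9967 × 1.0477028/1.0163827 = 1.027414 CHF per USD.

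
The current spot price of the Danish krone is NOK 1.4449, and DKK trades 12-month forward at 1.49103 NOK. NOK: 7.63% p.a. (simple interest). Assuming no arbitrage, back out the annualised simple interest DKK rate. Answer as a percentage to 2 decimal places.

T = 1 year.
F/S = 1.49103/1.4449 = 1.0319261 = (growth of NOK) / (growth of DKK).
The NOK side grows by 1 + 0.0763×1 = 1.076300.
Hence g_DKK = 1.043001.
(1.043001 − 1)/T = 0.043001, i.e. 4.30%.

4.30%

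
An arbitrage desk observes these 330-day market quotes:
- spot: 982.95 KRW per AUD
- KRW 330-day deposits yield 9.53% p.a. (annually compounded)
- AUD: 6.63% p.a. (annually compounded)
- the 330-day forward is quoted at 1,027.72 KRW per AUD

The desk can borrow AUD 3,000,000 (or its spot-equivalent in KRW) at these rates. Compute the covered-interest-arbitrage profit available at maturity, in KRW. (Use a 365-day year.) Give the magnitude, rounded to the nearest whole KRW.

T = 330/365 years.
Keep in AUD, deliver into the forward: 3,000,000·1.059756383394·1027.72 = KRW 3,267,398,491.03.
Swap to KRW now, deposit: 3,000,000·982.95·1.085781014867 = KRW 3,201,805,345.69.
The quoted forward overvalues AUD, so borrow KRW, buy AUD at spot, deposit the AUD at 6.63%, and sell the proceeds forward at 1,027.72.
Arbitrage profit = |3,267,398,491.03 − 3,201,805,345.69| = KRW 65,593,145.

KRW 65,593,145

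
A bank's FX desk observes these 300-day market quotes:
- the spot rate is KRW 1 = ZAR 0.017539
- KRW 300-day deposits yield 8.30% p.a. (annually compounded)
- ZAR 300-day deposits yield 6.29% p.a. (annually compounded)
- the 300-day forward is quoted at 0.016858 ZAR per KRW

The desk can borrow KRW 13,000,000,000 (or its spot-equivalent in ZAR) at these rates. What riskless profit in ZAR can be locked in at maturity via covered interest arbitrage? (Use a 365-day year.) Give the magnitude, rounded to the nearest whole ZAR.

ZAR 5,732,746

T = 300/365 years.
Keep in KRW, deliver into the forward: 13,000,000,000·1.06773073734·0.016858 = ZAR 233,997,462.01.
Swap to ZAR now, deposit: 13,000,000,000·0.017539·1.05141599879 = ZAR 239,730,207.64.
The quoted forward undervalues KRW, so borrow KRW, convert to ZAR at spot, deposit the ZAR at 6.29%, and buy KRW forward at 0.016858 to cover the loan.
The gap between the two covered legs is ZAR 5,732,746.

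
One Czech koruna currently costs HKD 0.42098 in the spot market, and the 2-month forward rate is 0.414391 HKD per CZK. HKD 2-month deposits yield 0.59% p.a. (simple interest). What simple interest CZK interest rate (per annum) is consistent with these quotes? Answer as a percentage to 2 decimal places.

T = 2/12 years.
By CIP, F/S equals the HKD-to-CZK growth ratio: 0.414391/0.42098 = 0.9843484.
The HKD side grows by 1 + 0.0059×2/12 = 1.0009833.
So the CZK growth factor = 1.0168994.
(1.0168994 − 1)/T = 0.101396, i.e. 10.14%.

10.14%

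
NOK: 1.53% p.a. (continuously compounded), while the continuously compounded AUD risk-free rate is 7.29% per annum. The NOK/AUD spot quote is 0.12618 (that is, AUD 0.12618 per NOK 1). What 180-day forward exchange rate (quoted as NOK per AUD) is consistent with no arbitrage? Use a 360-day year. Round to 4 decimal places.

T = 180/360 years.
Growth of 1 AUD over T: e^(0.0729×180/360) = 1.0371224.
NOK growth factor: e^(0.0153×180/360) = 1.0076793.
Forward (AUD per NOK) = 0.12618 × 1.0371224 / 1.0076793 = 0.1298668.
Invert for NOK per AUD: 1 / 0.1298668 = 7.7002.

7.7002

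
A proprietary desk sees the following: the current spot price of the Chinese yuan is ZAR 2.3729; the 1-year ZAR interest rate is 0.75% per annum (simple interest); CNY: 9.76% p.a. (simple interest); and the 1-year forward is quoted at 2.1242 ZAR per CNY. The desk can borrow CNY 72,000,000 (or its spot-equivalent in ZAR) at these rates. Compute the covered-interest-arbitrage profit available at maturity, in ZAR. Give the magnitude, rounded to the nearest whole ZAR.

T = 1 year.
Keep in CNY, deliver into the forward: 72,000,000·1.097600·2.1242 = ZAR 167,869,578.24.
Swap to ZAR now, deposit: 72,000,000·2.3729·1.007500 = ZAR 172,130,166.00.
The quoted forward undervalues CNY, so borrow CNY, convert to ZAR at spot, deposit the ZAR at 0.75%, and buy CNY forward at 2.1242 to cover the loan.
The gap between the two covered legs is ZAR 4,260,588.

ZAR 4,260,588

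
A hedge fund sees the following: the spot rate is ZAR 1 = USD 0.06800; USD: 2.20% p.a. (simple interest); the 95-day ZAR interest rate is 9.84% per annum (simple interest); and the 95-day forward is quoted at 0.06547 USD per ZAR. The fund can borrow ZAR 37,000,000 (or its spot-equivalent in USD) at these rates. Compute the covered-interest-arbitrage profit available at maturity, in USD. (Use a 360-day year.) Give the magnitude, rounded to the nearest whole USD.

USD 45,315

T = 95/360 years.
Keep in ZAR, deliver into the forward: 37,000,000·1.025966667·0.06547 = USD 2,485,291.39.
Swap to USD now, deposit: 37,000,000·0.06800·1.005805556 = USD 2,530,606.78.
The quoted forward undervalues ZAR, so borrow ZAR, convert to USD at spot, deposit the USD at 2.20%, and buy ZAR forward at 0.06547 to cover the loan.
Arbitrage profit = |2,485,291.39 − 2,530,606.78| = USD 45,315.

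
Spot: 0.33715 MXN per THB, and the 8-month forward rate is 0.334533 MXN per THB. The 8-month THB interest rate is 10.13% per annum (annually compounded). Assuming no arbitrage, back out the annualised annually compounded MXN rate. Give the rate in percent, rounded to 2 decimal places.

8.85%

T = 8/12 years.
F/S = 0.334533/0.33715 = 0.9922379 = (growth of MXN) / (growth of THB).
THB growth factor: (1 + 0.1013)^(8/12) = 1.0664416.
That pins the MXN growth at 1.0581638.
Annualise: 1.0581638^(12/8) − 1 = 0.088502 = 8.85%.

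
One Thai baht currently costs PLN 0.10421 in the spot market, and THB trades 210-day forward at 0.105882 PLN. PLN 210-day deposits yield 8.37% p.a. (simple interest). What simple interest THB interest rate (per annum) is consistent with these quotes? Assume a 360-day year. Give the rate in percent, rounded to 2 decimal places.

5.53%

T = 210/360 years.
CIP gives F = S · g_PLN/g_THB, so g_PLN/g_THB = 0.105882/0.10421 = 1.0160445.
The PLN side grows by 1 + 0.0837×210/360 = 1.048825.
So the THB growth factor = 1.0322629.
r = (1.0322629 − 1)/(210/360) = 0.055308 → 5.53%.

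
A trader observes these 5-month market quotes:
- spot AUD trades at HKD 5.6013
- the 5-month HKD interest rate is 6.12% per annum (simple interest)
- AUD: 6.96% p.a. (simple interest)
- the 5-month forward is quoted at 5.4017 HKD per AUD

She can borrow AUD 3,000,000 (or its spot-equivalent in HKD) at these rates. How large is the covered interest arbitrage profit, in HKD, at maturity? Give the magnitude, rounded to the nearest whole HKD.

T = 5/12 years.
Keep in AUD, deliver into the forward: 3,000,000·1.029000·5.4017 = HKD 16,675,047.90.
Swap to HKD now, deposit: 3,000,000·5.6013·1.025500 = HKD 17,232,399.45.
The quoted forward undervalues AUD, so borrow AUD, convert to HKD at spot, deposit the HKD at 6.12%, and buy AUD forward at 5.4017 to cover the loan.
The gap between the two covered legs is HKD 557,352.

HKD 557,352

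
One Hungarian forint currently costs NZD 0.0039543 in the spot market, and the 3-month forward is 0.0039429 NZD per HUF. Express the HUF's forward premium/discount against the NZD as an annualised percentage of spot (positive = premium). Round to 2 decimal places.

T = 3/12 years.
(F − S)/S = (0.0039429 − 0.0039543)/0.0039543 = -0.0028829.
Annualise by dividing by T: -0.0028829 / (3/12) = -0.011532 → -1.15%.

-1.15%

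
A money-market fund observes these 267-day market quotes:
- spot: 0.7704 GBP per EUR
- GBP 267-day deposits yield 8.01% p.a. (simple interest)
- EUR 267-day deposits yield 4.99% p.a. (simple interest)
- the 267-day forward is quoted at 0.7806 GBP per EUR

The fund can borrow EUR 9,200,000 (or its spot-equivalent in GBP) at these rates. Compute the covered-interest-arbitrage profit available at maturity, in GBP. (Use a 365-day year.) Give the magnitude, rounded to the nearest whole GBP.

T = 267/365 years.
Invest the EUR and cover forward: 9,200,000 × 1.036502192 × 0.7806 = GBP 7,443,661.22.
Convert at spot and invest in GBP: 9,200,000 × 0.7704 × 1.058593699 = GBP 7,502,973.39.
The quoted forward undervalues EUR, so borrow EUR, convert to GBP at spot, deposit the GBP at 8.01%, and buy EUR forward at 0.7806 to cover the loan.
Arbitrage profit = |7,443,661.22 − 7,502,973.39| = GBP 59,312.

GBP 59,312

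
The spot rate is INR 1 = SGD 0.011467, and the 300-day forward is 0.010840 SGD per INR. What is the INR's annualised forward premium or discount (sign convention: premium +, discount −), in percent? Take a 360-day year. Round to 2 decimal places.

-6.56%

T = 300/360 years.
Period premium: (0.010840 − 0.011467)/0.011467 = -0.0546786.
Annualise by dividing by T: -0.0546786 / (300/360) = -0.065614 → -6.56%.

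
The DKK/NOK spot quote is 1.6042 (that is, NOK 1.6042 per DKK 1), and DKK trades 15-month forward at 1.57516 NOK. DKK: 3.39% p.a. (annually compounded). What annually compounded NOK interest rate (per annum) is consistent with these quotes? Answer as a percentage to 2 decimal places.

T = 15/12 years.
By CIP, F/S equals the NOK-to-DKK growth ratio: 1.57516/1.6042 = 0.9818975.
DKK growth factor: (1 + 0.0339)^(15/12) = 1.0425531.
So the NOK growth factor = 1.0236803.
r = 1.0236803^(12/15) − 1 = 0.018900 → 1.89%.

1.89%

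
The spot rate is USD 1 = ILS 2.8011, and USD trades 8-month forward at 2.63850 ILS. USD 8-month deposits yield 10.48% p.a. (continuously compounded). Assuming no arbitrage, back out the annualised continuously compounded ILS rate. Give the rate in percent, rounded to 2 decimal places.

T = 8/12 years.
CIP gives F = S · g_ILS/g_USD, so g_ILS/g_USD = 2.6385/2.8011 = 0.9419514.
USD growth factor: e^(0.1048×8/12) = 1.0723652.
Hence g_ILS = 1.0101159.
Take logs: ln 1.0101159 / (8/12) = 0.015098, so 1.51%.

1.51%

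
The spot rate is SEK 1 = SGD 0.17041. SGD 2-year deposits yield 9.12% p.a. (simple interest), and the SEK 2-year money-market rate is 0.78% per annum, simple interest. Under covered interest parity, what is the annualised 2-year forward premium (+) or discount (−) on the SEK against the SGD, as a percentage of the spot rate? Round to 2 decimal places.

+8.21%

T = 2 years.
F = S · g_SGD/g_SEK = 0.17041 × 1.182400/1.015600 = 0.19839778.
Annualised premium = (F − S)/S × (1/T) = (0.19839778 − 0.17041)/0.17041 ÷ 2 = 8.21%.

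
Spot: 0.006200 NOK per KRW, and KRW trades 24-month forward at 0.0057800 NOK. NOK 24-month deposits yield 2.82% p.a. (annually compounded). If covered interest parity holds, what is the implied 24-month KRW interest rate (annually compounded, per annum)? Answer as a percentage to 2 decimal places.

T = 2 years.
By CIP, F/S equals the NOK-to-KRW growth ratio: 0.00578/0.0062 = 0.9322581.
The NOK side grows by (1 + 0.0282)^2 = 1.0571952.
Hence g_KRW = 1.1340156.
r = 1.1340156^(1/2) − 1 = 0.064902 → 6.49%.

6.49%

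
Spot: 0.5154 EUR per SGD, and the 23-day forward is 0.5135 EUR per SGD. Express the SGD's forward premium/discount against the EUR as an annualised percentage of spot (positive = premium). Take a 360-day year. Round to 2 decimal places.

T = 23/360 years.
Period premium: (0.5135 − 0.5154)/0.5154 = -0.0036865.
×(1/T) gives -5.77% p.a.

-5.77%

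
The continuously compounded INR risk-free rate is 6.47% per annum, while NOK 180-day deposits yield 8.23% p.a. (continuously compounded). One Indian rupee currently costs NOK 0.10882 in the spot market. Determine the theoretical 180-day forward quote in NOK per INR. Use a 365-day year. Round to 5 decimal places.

T = 180/365 years.
Growth of 1 NOK over T: e^(0.0823×180/365) = 1.0414212.
INR accumulates by e^(0.0647×180/365) = 1.0324213.
CIP: F = S · (grow NOK)/(grow INR) = 0.10882 × 1.0414212/1.0324213 = 0.1097686 NOK per INR.

0.10977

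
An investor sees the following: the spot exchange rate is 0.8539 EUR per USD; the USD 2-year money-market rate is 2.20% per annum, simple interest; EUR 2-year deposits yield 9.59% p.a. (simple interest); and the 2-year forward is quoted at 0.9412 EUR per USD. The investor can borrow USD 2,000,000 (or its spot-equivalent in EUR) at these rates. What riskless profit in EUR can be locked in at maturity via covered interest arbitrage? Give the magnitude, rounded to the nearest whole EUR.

T = 2 years.
Route A — deposit USD, sell forward: 2,000,000 × 1.044000 × 0.9412 = EUR 1,965,225.60.
Route B — convert at spot, deposit EUR: 2,000,000 × 0.8539 × 1.191800 = EUR 2,035,356.04.
The quoted forward undervalues USD, so borrow USD, convert to EUR at spot, deposit the EUR at 9.59%, and buy USD forward at 0.9412 to cover the loan.
Arbitrage profit = |1,965,225.60 − 2,035,356.04| = EUR 70,130.

EUR 70,130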